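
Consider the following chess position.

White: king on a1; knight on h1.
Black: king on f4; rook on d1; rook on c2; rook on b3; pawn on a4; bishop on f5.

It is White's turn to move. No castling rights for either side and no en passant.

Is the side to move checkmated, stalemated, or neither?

White to move; white king on a1.
In check: yes, from the black rook on d1.
King squares — b1: attacked by Rd1; a2: attacked by Rc2; b2: attacked by Rc2.
Legal moves for White: none.
In check with no legal moves → checkmate.

checkmate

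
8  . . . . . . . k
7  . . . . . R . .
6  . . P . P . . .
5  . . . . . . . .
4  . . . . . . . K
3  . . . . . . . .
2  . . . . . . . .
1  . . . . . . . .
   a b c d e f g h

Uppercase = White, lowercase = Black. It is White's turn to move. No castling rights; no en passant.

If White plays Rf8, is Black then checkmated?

After Rf8: black king on h8; in check: yes, from the white rook on f8.
Black has 2 legal replies: Kh7, Kg7.
In check but a legal move exists → not checkmate.

no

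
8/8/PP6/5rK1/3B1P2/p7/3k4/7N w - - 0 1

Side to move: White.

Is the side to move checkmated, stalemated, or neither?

neither

White to move; white king on g5.
In check: yes, from the black rook on f5.
Legal moves for White: Kh6, Kg6, Kxf5, Kh4, Kg4.
White is in check but has 5 legal moves → neither.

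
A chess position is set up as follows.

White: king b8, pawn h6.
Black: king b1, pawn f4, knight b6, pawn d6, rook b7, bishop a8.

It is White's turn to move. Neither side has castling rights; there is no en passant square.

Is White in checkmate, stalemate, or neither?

checkmate

White to move; white king on b8.
In check: yes, from the black rook on b7.
King squares — a7: attacked by Rb7; b7: attacked by Ba8; c7: attacked by Rb7; a8: attacked by Nb6; c8: attacked by Nb6.
Legal moves for White: none.
In check with no legal moves → checkmate.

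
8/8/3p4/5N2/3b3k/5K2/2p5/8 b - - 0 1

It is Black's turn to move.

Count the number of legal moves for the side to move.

Black to move; king on h4.
In check: yes, from the white knight on f5.
Legal moves: Kh5, Kg5, Kh3.
Count: 3.

3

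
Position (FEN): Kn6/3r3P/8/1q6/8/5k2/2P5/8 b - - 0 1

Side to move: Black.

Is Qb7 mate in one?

After Qb7: white king on a8; in check: yes, from the black queen on b7.
King squares — a7: attacked by Qb7; b7: attacked by Rd7; b8: attacked by Qb7.
White has no legal moves → checkmate.

yes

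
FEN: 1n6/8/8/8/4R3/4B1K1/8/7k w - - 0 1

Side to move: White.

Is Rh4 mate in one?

After Rh4: black king on h1; in check: yes, from the white rook on h4.
King squares — g1: attacked by Be3; g2: attacked by Kg3; h2: attacked by Kg3.
Black has no legal moves → checkmate.

yes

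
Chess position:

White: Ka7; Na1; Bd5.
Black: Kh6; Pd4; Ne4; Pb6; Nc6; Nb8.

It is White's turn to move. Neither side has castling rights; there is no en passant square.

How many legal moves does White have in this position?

White to move; king on a7.
In check: yes, from the black knight on c6.
Legal moves: Ka8, Kb7, Kxb6, Bxc6.
Count: 4.

4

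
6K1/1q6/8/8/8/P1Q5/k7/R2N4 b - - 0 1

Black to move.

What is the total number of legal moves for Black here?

0

Black to move; king on a2.
In check: yes, from the white rook on a1.
Legal moves: none.
Count: 0.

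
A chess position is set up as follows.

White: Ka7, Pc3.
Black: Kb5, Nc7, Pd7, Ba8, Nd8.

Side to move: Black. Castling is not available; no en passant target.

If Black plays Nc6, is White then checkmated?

yes

After Nc6: white king on a7; in check: yes, from the black knight on c6.
King squares — a6: attacked by Kb5; b6: attacked by Kb5; b7: attacked by Ba8; a8: attacked by Nc7; b8: attacked by Nc6.
White has no legal moves → checkmate.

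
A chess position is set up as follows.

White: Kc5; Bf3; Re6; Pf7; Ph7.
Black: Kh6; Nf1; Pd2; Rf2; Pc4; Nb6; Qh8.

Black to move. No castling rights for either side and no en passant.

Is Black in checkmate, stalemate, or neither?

neither

Black to move; black king on h6.
In check: yes, from the white rook on e6.
Legal moves for Black: Kxh7, Kg7, Kg5, Qf6.
Black is in check but has 4 legal moves → neither.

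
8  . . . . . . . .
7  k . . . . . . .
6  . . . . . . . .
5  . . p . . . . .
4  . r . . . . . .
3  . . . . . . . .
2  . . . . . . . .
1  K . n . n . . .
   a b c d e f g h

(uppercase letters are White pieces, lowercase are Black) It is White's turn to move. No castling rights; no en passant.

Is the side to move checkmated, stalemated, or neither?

stalemate

White to move; white king on a1.
In check: no.
King squares — b1: attacked by Rb4; a2: attacked by Nc1; b2: attacked by Rb4.
Legal moves for White: none.
Not in check and no legal moves → stalemate.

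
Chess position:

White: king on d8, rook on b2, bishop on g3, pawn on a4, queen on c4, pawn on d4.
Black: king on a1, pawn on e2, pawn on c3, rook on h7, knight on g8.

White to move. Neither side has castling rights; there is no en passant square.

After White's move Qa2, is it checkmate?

yes

After Qa2: black king on a1; in check: yes, from the white queen on a2.
King squares — b1: attacked by Qa2; a2: attacked by Rb2; b2: attacked by Qa2.
Black has no legal moves → checkmate.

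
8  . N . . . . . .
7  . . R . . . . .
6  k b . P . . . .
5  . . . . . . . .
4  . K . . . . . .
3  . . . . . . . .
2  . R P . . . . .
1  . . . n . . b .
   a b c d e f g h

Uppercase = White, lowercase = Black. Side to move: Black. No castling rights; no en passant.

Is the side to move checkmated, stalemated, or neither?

Black to move; black king on a6.
In check: yes, from the white knight on b8.
King squares — a5: attacked by Kb4; b5: attacked by Kb4; b6: own bishop; a7: attacked by Rc7; b7: attacked by Rc7.
Legal moves for Black: none.
In check with no legal moves → checkmate.

checkmate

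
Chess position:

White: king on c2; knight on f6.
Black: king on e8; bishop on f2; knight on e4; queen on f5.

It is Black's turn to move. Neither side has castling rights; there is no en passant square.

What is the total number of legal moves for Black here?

Black to move; king on e8.
In check: yes, from the white knight on f6.
Legal moves: Kf8, Kd8, Kf7, Ke7, Qxf6, Nxf6+.
Count: 6.

6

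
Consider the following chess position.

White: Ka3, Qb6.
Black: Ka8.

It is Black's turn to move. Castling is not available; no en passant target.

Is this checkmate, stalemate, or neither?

Black to move; black king on a8.
In check: no.
King squares — a7: attacked by Qb6; b7: attacked by Qb6; b8: attacked by Qb6.
Legal moves for Black: none.
Not in check and no legal moves → stalemate.

stalemate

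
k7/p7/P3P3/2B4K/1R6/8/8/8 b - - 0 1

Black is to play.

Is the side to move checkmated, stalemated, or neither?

stalemate

Black to move; black king on a8.
In check: no.
King squares — a7: own pawn; b7: attacked by Rb4; b8: attacked by Rb4.
Legal moves for Black: none.
Not in check and no legal moves → stalemate.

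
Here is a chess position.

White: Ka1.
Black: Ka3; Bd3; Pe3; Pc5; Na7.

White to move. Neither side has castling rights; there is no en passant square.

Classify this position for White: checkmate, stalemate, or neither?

White to move; white king on a1.
In check: no.
King squares — b1: attacked by Bd3; a2: attacked by Ka3; b2: attacked by Ka3.
Legal moves for White: none.
Not in check and no legal moves → stalemate.

stalemate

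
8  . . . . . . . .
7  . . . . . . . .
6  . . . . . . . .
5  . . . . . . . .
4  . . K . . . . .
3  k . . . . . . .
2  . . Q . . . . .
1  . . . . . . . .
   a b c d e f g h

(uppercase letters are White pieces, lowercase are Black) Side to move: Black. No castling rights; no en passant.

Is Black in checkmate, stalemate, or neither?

Black to move; black king on a3.
In check: no.
King squares — a2: attacked by Qc2; b2: attacked by Qc2; b3: attacked by Qc2; a4: attacked by Qc2; b4: attacked by Kc4.
Legal moves for Black: none.
Not in check and no legal moves → stalemate.

stalemate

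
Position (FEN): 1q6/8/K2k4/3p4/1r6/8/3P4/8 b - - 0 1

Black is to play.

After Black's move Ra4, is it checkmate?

yes

After Ra4: white king on a6; in check: yes, from the black rook on a4.
King squares — a5: attacked by Ra4; b5: attacked by Qb8; b6: attacked by Qb8; a7: attacked by Ra4; b7: attacked by Qb8.
White has no legal moves → checkmate.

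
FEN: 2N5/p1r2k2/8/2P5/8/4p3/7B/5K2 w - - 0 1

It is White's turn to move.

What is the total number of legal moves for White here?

15

White to move; king on f1.
In check: no.
Legal moves: Ne7, Nxa7, Nd6+, Nb6, Bxc7, Bd6, Be5, Bf4, Bg3, Bg1, Kg2, Ke2, Kg1, Ke1, c6.
Count: 15.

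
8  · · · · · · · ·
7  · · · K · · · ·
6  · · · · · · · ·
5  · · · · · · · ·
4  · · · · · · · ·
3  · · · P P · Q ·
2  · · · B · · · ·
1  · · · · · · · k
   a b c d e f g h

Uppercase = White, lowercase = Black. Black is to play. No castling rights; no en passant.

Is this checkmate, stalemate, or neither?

Black to move; black king on h1.
In check: no.
King squares — g1: attacked by Qg3; g2: attacked by Qg3; h2: attacked by Qg3.
Legal moves for Black: none.
Not in check and no legal moves → stalemate.

stalemate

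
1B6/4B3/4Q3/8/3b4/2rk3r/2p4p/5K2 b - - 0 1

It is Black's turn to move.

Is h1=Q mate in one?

After h1=Q: white king on f1; in check: yes, from the black queen on h1.
King squares — e1: attacked by Qh1; g1: attacked by Qh1; e2: attacked by Kd3; f2: attacked by Bd4; g2: attacked by Qh1.
White has no legal moves → checkmate.

yes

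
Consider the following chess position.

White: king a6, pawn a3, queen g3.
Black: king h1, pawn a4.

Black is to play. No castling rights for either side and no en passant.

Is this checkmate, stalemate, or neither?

Black to move; black king on h1.
In check: no.
King squares — g1: attacked by Qg3; g2: attacked by Qg3; h2: attacked by Qg3.
Legal moves for Black: none.
Not in check and no legal moves → stalemate.

stalemate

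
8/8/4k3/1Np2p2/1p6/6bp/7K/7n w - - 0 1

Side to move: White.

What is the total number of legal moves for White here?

3

White to move; king on h2.
In check: yes, from the black bishop on g3.
Legal moves: Kxh3, Kxh1, Kg1.
Count: 3.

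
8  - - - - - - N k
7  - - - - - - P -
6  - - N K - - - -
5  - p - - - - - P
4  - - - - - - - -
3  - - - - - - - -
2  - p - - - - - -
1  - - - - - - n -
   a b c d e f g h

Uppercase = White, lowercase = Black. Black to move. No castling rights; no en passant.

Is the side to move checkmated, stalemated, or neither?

Black to move; black king on h8.
In check: yes, from the white pawn on g7.
Legal moves for Black: Kxg8, Kh7, Kxg7.
Black is in check but has 3 legal moves → neither.

neither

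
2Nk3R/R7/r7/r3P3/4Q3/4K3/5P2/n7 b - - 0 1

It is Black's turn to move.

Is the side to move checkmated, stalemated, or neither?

checkmate

Black to move; black king on d8.
In check: yes, from the white rook on h8.
King squares — c7: attacked by Ra7; d7: attacked by Ra7; e7: attacked by Ra7; c8: attacked by Rh8; e8: attacked by Rh8.
Legal moves for Black: none.
In check with no legal moves → checkmate.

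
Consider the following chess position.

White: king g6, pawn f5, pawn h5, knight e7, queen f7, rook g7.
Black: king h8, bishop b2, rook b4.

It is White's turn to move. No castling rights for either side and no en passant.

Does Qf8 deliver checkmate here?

yes

After Qf8: black king on h8; in check: yes, from the white queen on f8.
King squares — g7: attacked by Kg6; h7: attacked by Kg6; g8: attacked by Ne7.
Black has no legal moves → checkmate.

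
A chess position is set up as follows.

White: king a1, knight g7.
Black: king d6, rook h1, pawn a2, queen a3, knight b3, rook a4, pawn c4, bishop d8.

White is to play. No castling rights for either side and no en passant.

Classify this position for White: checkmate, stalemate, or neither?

checkmate

White to move; white king on a1.
In check: yes, from the black rook on h1 and the black knight on b3.
King squares — b1: attacked by Rh1; a2: attacked by Qa3; b2: attacked by Qa3.
Legal moves for White: none.
In check with no legal moves → checkmate.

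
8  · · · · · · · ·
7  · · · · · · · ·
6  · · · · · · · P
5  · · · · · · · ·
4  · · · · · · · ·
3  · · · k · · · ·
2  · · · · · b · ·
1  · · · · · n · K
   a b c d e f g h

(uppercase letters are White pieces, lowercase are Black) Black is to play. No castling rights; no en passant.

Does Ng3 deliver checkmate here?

After Ng3: white king on h1; in check: yes, from the black knight on g3.
White has 2 legal replies: Kh2, Kg2.
In check but a legal move exists → not checkmate.

no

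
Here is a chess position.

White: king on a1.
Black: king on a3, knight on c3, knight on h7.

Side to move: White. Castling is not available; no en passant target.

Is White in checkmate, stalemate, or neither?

White to move; white king on a1.
In check: no.
King squares — b1: attacked by Nc3; a2: attacked by Ka3; b2: attacked by Ka3.
Legal moves for White: none.
Not in check and no legal moves → stalemate.

stalemate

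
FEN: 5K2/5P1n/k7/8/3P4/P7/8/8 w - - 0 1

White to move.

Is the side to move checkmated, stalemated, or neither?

White to move; white king on f8.
In check: yes, from the black knight on h7.
King squares — e7: available; f7: own pawn; g7: available; e8: available; g8: available.
Legal moves for White: Kg8, Ke8, Kg7, Ke7.
White is in check but has 4 legal moves → neither.

neither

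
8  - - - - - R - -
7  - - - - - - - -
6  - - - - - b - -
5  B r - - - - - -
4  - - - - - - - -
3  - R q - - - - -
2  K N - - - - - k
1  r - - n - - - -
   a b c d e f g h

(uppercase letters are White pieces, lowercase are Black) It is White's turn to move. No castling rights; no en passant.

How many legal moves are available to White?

1

White to move; king on a2.
In check: yes, from the black rook on a1.
Legal moves: Kxa1.
Count: 1.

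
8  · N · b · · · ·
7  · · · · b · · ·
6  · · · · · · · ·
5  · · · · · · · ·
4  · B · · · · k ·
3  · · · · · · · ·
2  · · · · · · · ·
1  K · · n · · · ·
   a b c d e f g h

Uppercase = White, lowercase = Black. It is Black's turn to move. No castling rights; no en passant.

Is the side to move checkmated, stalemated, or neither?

neither

Black to move; black king on g4.
In check: no.
Legal moves for Black include: Bc7, Bb6, Ba5, Bf8, Bf6+, Bd6, Bg5, Bc5, Bh4, Bxb4, Kh5, Kg5, Kf5, Kh4, Kf4, Kh3, Kg3, Kf3, ... (list truncated; more exist).
Black has legal moves and is not in check → neither.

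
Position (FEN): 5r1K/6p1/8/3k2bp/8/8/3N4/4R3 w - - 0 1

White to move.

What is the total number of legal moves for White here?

White to move; king on h8.
In check: yes, from the black rook on f8.
Legal moves: Kh7, Kxg7.
Count: 2.

2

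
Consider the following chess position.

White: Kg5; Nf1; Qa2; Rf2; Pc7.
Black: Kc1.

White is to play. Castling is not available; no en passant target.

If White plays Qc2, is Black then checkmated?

yes

After Qc2: black king on c1; in check: yes, from the white queen on c2.
King squares — b1: attacked by Qc2; d1: attacked by Qc2; b2: attacked by Qc2; c2: attacked by Rf2; d2: attacked by Nf1.
Black has no legal moves → checkmate.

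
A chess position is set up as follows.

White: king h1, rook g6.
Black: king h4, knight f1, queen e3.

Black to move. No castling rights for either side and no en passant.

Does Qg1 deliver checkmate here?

After Qg1: white king on h1; in check: yes, from the black queen on g1.
White has 2 legal replies: Kxg1, Rxg1.
In check but a legal move exists → not checkmate.

no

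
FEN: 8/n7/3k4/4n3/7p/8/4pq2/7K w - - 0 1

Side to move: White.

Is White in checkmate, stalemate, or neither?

stalemate

White to move; white king on h1.
In check: no.
King squares — g1: attacked by Qf2; g2: attacked by Qf2; h2: attacked by Qf2.
Legal moves for White: none.
Not in check and no legal moves → stalemate.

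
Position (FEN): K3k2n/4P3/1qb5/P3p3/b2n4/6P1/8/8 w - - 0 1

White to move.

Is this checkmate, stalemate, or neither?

White to move; white king on a8.
In check: yes, from the black bishop on c6.
King squares — a7: attacked by Qb6; b7: attacked by Qb6; b8: attacked by Qb6.
Legal moves for White: none.
In check with no legal moves → checkmate.

checkmate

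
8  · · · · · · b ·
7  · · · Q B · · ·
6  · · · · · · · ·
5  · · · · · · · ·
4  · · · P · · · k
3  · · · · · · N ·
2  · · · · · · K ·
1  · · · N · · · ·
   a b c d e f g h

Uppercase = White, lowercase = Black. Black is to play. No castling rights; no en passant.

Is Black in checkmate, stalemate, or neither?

Black to move; black king on h4.
In check: yes, from the white bishop on e7.
King squares — g3: attacked by Kg2; h3: attacked by Kg2; g4: attacked by Qd7; g5: attacked by Be7; h5: attacked by Ng3.
Legal moves for Black: none.
In check with no legal moves → checkmate.

checkmate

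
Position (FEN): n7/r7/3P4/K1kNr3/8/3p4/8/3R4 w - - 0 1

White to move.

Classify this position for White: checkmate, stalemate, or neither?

White to move; white king on a5.
In check: yes, from the black rook on a7.
King squares — a4: attacked by Ra7; b4: attacked by Kc5; b5: attacked by Kc5; a6: attacked by Ra7; b6: attacked by Kc5.
Legal moves for White: none.
In check with no legal moves → checkmate.

checkmate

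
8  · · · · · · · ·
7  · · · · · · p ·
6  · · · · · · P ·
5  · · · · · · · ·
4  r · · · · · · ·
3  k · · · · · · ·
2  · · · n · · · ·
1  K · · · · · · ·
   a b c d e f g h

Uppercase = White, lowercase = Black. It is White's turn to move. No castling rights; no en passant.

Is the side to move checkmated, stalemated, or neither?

stalemate

White to move; white king on a1.
In check: no.
King squares — b1: attacked by Nd2; a2: attacked by Ka3; b2: attacked by Ka3.
Legal moves for White: none.
Not in check and no legal moves → stalemate.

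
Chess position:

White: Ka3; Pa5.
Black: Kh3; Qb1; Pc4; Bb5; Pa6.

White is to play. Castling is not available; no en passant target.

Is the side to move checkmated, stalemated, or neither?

White to move; white king on a3.
In check: no.
King squares — a2: attacked by Qb1; b2: attacked by Qb1; b3: attacked by Qb1; a4: attacked by Bb5; b4: attacked by Qb1.
Legal moves for White: none.
Not in check and no legal moves → stalemate.

stalemate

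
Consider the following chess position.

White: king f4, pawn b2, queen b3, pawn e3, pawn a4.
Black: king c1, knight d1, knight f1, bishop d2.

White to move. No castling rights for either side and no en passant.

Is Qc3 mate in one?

After Qc3: black king on c1; in check: yes, from the white queen on c3.
Black has 3 legal replies: Kb1, Bxc3, Nxc3.
In check but a legal move exists → not checkmate.

no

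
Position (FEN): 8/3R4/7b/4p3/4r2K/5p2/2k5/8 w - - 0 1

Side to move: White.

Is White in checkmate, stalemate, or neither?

neither

White to move; white king on h4.
In check: yes, from the black rook on e4.
King squares — g3: available; h3: available; g4: attacked by Re4; g5: attacked by Bh6; h5: available.
Legal moves for White: Kh5, Kh3, Kg3.
White is in check but has 3 legal moves → neither.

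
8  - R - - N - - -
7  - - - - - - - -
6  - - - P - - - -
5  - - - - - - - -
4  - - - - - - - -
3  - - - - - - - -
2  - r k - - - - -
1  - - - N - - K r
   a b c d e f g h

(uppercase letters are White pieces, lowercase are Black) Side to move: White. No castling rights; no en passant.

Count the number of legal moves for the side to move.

White to move; king on g1.
In check: yes, from the black rook on h1.
Legal moves: Kg2, Kf2, Kxh1.
Count: 3.

3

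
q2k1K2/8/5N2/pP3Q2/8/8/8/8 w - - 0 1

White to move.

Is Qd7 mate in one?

yes

After Qd7: black king on d8; in check: yes, from the white queen on d7.
King squares — c7: attacked by Qd7; d7: attacked by Nf6; e7: attacked by Qd7; c8: attacked by Qd7; e8: attacked by Nf6.
Black has no legal moves → checkmate.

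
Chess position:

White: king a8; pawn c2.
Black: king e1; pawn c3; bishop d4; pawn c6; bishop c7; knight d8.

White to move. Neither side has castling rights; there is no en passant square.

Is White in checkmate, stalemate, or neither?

stalemate

White to move; white king on a8.
In check: no.
King squares — a7: attacked by Bd4; b7: attacked by Nd8; b8: attacked by Bc7.
Legal moves for White: none.
Not in check and no legal moves → stalemate.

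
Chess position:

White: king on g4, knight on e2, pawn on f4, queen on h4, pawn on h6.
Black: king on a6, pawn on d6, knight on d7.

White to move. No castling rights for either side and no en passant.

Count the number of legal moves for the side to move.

White to move; king on g4.
In check: no.
Legal moves: Qd8, Qe7, Qf6, Qh5, Qg5, Qh3, Qg3, Qh2, Qf2, Qh1, Qe1, Kh5, Kg5, Kf5, Kh3, Kg3, Kf3, Nd4, Ng3, Nc3, Ng1, Nc1, h7, f5.
Count: 24.

24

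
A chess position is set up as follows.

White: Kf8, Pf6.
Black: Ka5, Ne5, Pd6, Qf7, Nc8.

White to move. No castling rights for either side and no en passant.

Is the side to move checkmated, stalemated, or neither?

checkmate

White to move; white king on f8.
In check: yes, from the black queen on f7.
King squares — e7: attacked by Qf7; f7: attacked by Ne5; g7: attacked by Qf7; e8: attacked by Qf7; g8: attacked by Qf7.
Legal moves for White: none.
In check with no legal moves → checkmate.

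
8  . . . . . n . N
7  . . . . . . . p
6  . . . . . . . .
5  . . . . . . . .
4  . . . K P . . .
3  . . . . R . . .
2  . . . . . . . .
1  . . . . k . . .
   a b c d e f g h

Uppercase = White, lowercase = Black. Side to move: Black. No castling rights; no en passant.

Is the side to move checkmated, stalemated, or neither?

neither

Black to move; black king on e1.
In check: yes, from the white rook on e3.
Legal moves for Black: Kf2, Kd2, Kf1, Kd1.
Black is in check but has 4 legal moves → neither.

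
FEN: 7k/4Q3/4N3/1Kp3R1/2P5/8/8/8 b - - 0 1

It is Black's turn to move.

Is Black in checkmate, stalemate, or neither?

Black to move; black king on h8.
In check: no.
King squares — g7: attacked by Rg5; h7: attacked by Qe7; g8: attacked by Rg5.
Legal moves for Black: none.
Not in check and no legal moves → stalemate.

stalemate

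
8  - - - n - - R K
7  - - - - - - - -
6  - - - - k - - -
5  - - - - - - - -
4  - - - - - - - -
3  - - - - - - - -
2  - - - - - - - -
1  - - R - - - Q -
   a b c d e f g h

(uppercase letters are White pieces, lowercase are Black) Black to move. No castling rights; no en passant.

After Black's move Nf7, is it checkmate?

no

After Nf7: white king on h8; in check: yes, from the black knight on f7.
White has 2 legal replies: Kh7, Kg7.
In check but a legal move exists → not checkmate.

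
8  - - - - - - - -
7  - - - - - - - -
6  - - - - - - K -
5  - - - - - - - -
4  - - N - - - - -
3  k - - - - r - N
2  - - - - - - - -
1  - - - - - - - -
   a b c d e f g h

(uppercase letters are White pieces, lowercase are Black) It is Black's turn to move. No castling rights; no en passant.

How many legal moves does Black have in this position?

Black to move; king on a3.
In check: yes, from the white knight on c4.
Legal moves: Kb4, Ka4, Kb3, Ka2.
Count: 4.

4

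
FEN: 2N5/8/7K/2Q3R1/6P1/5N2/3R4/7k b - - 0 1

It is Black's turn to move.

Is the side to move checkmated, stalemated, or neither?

stalemate

Black to move; black king on h1.
In check: no.
King squares — g1: attacked by Nf3; g2: attacked by Rd2; h2: attacked by Rd2.
Legal moves for Black: none.
Not in check and no legal moves → stalemate.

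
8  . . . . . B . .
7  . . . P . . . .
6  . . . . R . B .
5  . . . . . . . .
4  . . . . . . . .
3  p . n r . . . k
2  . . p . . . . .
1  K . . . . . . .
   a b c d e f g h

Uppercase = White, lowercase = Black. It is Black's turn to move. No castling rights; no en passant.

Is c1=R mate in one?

yes

After c1=R: white king on a1; in check: yes, from the black rook on c1.
King squares — b1: attacked by Rc1; a2: attacked by Nc3; b2: attacked by Pa3.
White has no legal moves → checkmate.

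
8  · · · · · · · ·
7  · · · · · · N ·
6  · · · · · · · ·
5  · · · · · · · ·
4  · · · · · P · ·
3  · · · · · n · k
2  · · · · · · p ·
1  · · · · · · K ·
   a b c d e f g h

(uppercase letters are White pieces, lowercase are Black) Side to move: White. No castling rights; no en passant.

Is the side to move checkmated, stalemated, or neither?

neither

White to move; white king on g1.
In check: yes, from the black knight on f3.
King squares — f1: attacked by Pg2; h1: attacked by Pg2; f2: available; g2: attacked by Kh3; h2: attacked by Nf3.
Legal moves for White: Kf2.
White is in check but has 1 legal move → neither.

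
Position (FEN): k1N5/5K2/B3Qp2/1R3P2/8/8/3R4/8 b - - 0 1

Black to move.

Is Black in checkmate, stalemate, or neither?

Black to move; black king on a8.
In check: no.
King squares — a7: attacked by Nc8; b7: attacked by Rb5; b8: attacked by Rb5.
Legal moves for Black: none.
Not in check and no legal moves → stalemate.

stalemate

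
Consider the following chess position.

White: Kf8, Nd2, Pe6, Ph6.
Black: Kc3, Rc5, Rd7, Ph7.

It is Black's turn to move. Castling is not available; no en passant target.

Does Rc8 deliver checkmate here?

After Rc8: white king on f8; in check: yes, from the black rook on c8.
King squares — e7: attacked by Rd7; f7: attacked by Rd7; g7: attacked by Rd7; e8: attacked by Rc8; g8: attacked by Rc8.
White has no legal moves → checkmate.

yes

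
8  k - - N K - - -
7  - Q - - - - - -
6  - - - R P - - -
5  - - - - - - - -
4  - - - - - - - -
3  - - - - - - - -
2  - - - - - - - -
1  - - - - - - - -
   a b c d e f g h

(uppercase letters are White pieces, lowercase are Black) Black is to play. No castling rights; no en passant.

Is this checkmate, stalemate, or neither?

Black to move; black king on a8.
In check: yes, from the white queen on b7.
King squares — a7: attacked by Qb7; b7: attacked by Nd8; b8: attacked by Qb7.
Legal moves for Black: none.
In check with no legal moves → checkmate.

checkmate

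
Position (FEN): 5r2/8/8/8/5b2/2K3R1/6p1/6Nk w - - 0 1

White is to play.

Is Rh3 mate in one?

After Rh3: black king on h1; in check: yes, from the white rook on h3.
Black has 2 legal replies: Kxg1, Bh2.
In check but a legal move exists → not checkmate.

no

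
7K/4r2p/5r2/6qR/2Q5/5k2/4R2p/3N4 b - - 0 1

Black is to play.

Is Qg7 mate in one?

After Qg7: white king on h8; in check: yes, from the black queen on g7.
King squares — g7: attacked by Re7; h7: attacked by Qg7; g8: attacked by Qg7.
White has no legal moves → checkmate.

yes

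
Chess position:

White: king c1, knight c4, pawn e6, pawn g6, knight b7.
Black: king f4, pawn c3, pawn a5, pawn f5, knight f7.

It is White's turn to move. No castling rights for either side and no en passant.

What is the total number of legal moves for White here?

19

White to move; king on c1.
In check: no.
Legal moves: Nd8, Nbd6, Nc5, Nbxa5, Ncd6, Nb6, Ne5, Ncxa5, Ne3, Na3, Nd2, Nb2, Kc2, Kd1, Kb1, gxf7, exf7, g7, e7.
Count: 19.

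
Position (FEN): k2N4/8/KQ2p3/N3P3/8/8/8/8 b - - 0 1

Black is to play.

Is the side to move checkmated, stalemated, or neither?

Black to move; black king on a8.
In check: no.
King squares — a7: attacked by Ka6; b7: attacked by Na5; b8: attacked by Qb6.
Legal moves for Black: none.
Not in check and no legal moves → stalemate.

stalemate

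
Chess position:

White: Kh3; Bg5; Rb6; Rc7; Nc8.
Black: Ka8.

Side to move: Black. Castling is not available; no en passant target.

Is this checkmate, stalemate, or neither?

stalemate

Black to move; black king on a8.
In check: no.
King squares — a7: attacked by Rc7; b7: attacked by Rb6; b8: attacked by Rb6.
Legal moves for Black: none.
Not in check and no legal moves → stalemate.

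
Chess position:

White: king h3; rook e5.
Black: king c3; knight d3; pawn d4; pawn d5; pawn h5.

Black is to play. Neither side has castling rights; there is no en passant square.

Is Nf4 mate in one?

no

After Nf4: white king on h3; in check: yes, from the black knight on f4.
White has 3 legal replies: Kh4, Kg3, Kh2.
In check but a legal move exists → not checkmate.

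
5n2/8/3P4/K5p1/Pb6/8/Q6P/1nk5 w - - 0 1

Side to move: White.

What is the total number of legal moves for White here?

White to move; king on a5.
In check: yes, from the black bishop on b4.
Legal moves: Kb6, Ka6, Kb5, Kxb4.
Count: 4.

4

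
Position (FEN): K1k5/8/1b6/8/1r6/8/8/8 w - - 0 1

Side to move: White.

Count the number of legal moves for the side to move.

0

White to move; king on a8.
In check: no.
Legal moves: none.
Count: 0.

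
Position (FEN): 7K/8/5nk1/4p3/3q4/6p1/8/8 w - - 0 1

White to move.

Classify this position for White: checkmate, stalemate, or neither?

stalemate

White to move; white king on h8.
In check: no.
King squares — g7: attacked by Kg6; h7: attacked by Nf6; g8: attacked by Nf6.
Legal moves for White: none.
Not in check and no legal moves → stalemate.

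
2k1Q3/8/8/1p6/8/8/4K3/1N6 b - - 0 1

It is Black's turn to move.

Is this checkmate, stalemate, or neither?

neither

Black to move; black king on c8.
In check: yes, from the white queen on e8.
King squares — b7: available; c7: available; d7: attacked by Qe8; b8: attacked by Qe8; d8: attacked by Qe8.
Legal moves for Black: Kc7, Kb7.
Black is in check but has 2 legal moves → neither.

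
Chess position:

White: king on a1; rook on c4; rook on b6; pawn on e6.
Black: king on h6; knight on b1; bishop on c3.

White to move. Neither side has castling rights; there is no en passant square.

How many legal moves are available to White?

4

White to move; king on a1.
In check: yes, from the black bishop on c3.
Legal moves: Ka2, Kxb1, Rb2, Rxc3.
Count: 4.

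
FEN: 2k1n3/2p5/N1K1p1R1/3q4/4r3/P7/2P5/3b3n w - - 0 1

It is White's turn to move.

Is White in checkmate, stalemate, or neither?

checkmate

White to move; white king on c6.
In check: yes, from the black queen on d5.
King squares — b5: attacked by Qd5; c5: attacked by Qd5; d5: attacked by Pe6; b6: attacked by Pc7; d6: attacked by Qd5; b7: attacked by Qd5; c7: attacked by Kc8; d7: attacked by Qd5.
Legal moves for White: none.
In check with no legal moves → checkmate.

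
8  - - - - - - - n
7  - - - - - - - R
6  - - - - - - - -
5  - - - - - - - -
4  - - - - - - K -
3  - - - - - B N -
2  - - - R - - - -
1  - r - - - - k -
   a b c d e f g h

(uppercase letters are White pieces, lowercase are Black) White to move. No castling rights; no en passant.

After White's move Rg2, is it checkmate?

After Rg2: black king on g1; in check: yes, from the white rook on g2.
King squares — f1: attacked by Ng3; h1: attacked by Ng3; f2: attacked by Rg2; g2: attacked by Bf3; h2: attacked by Rg2.
Black has no legal moves → checkmate.

yes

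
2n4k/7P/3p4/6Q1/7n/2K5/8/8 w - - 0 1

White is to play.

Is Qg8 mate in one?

yes

After Qg8: black king on h8; in check: yes, from the white queen on g8.
King squares — g7: attacked by Qg8; h7: attacked by Qg8; g8: attacked by Ph7.
Black has no legal moves → checkmate.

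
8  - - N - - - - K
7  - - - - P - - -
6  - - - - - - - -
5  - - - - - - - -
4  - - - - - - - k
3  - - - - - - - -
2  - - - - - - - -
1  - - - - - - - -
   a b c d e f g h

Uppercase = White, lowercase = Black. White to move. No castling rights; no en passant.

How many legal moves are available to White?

10

White to move; king on h8.
In check: no.
Legal moves: Kg8, Kh7, Kg7, Na7, Nd6, Nb6, e8=Q, e8=R, e8=B, e8=N.
Count: 10.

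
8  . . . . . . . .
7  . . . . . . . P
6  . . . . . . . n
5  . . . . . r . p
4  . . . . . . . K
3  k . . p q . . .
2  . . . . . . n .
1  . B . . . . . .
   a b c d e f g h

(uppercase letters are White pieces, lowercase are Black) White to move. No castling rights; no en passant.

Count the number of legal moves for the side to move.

0

White to move; king on h4.
In check: yes, from the black knight on g2.
Legal moves: none.
Count: 0.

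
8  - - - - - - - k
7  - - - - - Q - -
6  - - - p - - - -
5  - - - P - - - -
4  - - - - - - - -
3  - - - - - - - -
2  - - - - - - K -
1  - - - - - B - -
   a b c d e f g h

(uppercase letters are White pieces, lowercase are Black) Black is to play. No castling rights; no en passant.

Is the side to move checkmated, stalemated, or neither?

Black to move; black king on h8.
In check: no.
King squares — g7: attacked by Qf7; h7: attacked by Qf7; g8: attacked by Qf7.
Legal moves for Black: none.
Not in check and no legal moves → stalemate.

stalemate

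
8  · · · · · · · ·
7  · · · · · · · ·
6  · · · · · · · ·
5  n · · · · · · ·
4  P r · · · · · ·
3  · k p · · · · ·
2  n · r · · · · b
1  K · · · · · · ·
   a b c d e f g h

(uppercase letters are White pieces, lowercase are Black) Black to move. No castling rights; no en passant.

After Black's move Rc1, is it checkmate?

yes

After Rc1: white king on a1; in check: yes, from the black rook on c1.
King squares — b1: attacked by Rc1; a2: attacked by Kb3; b2: attacked by Kb3.
White has no legal moves → checkmate.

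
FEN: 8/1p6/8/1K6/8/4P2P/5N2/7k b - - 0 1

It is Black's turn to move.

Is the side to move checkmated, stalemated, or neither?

Black to move; black king on h1.
In check: yes, from the white knight on f2.
King squares — g1: available; g2: available; h2: available.
Legal moves for Black: Kh2, Kg2, Kg1.
Black is in check but has 3 legal moves → neither.

neither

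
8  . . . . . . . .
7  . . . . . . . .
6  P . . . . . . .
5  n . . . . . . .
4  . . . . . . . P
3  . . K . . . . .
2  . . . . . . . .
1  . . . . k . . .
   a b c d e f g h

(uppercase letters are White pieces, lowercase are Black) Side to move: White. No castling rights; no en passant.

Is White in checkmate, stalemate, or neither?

White to move; white king on c3.
In check: no.
Legal moves for White: Kd4, Kb4, Kd3, Kc2, Kb2, a7, h5.
White has 7 legal moves and is not in check → neither.

neither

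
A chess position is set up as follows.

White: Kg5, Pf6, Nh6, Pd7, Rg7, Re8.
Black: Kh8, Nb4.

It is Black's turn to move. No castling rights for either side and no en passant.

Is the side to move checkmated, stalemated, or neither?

Black to move; black king on h8.
In check: yes, from the white rook on e8.
King squares — g7: attacked by Pf6; h7: attacked by Rg7; g8: attacked by Nh6.
Legal moves for Black: none.
In check with no legal moves → checkmate.

checkmate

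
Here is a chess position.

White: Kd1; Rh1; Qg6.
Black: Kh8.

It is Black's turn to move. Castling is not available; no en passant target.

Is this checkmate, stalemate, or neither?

checkmate

Black to move; black king on h8.
In check: yes, from the white rook on h1.
King squares — g7: attacked by Qg6; h7: attacked by Rh1; g8: attacked by Qg6.
Legal moves for Black: none.
In check with no legal moves → checkmate.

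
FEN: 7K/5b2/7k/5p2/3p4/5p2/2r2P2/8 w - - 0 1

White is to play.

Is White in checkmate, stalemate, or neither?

White to move; white king on h8.
In check: no.
King squares — g7: attacked by Kh6; h7: attacked by Kh6; g8: attacked by Bf7.
Legal moves for White: none.
Not in check and no legal moves → stalemate.

stalemate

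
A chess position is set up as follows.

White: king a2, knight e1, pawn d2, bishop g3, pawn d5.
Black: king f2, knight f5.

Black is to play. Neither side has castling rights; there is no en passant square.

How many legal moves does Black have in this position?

Black to move; king on f2.
In check: yes, from the white bishop on g3.
Legal moves: Kxg3, Ke2, Kg1, Kf1, Nxg3.
Count: 5.

5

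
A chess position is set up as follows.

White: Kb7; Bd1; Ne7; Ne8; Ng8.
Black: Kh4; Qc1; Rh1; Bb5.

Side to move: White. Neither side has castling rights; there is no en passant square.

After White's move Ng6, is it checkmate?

no

After Ng6: black king on h4; in check: yes, from the white knight on g6.
Black has 3 legal replies: Kg5, Kh3, Kg3.
In check but a legal move exists → not checkmate.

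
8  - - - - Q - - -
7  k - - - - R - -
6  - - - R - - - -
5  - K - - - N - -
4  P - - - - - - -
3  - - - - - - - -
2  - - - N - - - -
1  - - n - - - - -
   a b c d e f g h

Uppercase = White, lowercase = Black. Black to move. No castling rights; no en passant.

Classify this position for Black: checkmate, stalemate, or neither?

Black to move; black king on a7.
In check: yes, from the white rook on f7.
King squares — a6: attacked by Kb5; b6: attacked by Kb5; b7: attacked by Rf7; a8: attacked by Qe8; b8: attacked by Qe8.
Legal moves for Black: none.
In check with no legal moves → checkmate.

checkmate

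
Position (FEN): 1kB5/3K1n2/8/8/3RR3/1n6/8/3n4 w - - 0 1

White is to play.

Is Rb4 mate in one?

no

After Rb4: black king on b8; in check: yes, from the white rook on b4.
Black has 2 legal replies: Ka8, Ka7.
In check but a legal move exists → not checkmate.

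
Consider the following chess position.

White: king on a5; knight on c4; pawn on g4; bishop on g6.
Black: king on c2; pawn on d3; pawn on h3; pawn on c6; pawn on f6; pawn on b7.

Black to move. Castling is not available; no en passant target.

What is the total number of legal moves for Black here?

Black to move; king on c2.
In check: no.
Legal moves: Kc3, Kb3, Kd1, Kc1, Kb1, b6+, f5, c5, h2, b5.
Count: 10.

10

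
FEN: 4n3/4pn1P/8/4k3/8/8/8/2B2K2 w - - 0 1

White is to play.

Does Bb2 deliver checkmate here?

no

After Bb2: black king on e5; in check: yes, from the white bishop on b2.
Black has 6 legal replies: Ke6, Kd6, Kf5, Kd5, Kf4, Ke4.
In check but a legal move exists → not checkmate.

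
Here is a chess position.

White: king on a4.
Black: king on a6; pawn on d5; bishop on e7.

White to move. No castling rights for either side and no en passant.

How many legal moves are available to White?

White to move; king on a4.
In check: no.
Legal moves: Kb3.
Count: 1.

1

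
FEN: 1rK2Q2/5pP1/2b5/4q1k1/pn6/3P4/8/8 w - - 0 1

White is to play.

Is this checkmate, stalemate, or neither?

White to move; white king on c8.
In check: yes, from the black rook on b8.
King squares — b7: attacked by Bc6; c7: attacked by Qe5; d7: attacked by Bc6; b8: attacked by Qe5; d8: attacked by Rb8.
Legal moves for White: none.
In check with no legal moves → checkmate.

checkmate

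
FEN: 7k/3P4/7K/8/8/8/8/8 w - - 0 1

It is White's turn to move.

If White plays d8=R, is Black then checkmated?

yes

After d8=R: black king on h8; in check: yes, from the white rook on d8.
King squares — g7: attacked by Kh6; h7: attacked by Kh6; g8: attacked by Rd8.
Black has no legal moves → checkmate.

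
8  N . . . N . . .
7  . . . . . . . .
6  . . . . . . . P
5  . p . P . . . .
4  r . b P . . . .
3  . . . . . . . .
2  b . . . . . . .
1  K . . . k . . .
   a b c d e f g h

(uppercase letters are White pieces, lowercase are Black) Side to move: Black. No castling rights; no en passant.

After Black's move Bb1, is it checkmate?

no

After Bb1: white king on a1; in check: yes, from the black rook on a4.
White has 2 legal replies: Kb2, Kxb1.
In check but a legal move exists → not checkmate.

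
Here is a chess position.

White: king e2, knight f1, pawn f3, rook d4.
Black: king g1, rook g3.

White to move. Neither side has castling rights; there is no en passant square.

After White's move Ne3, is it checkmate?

After Ne3: black king on g1; in check: no.
Black is not in check, so this cannot be checkmate.

no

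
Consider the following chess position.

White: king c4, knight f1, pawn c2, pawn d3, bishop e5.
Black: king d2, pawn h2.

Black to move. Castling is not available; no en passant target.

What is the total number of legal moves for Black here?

5

Black to move; king on d2.
In check: yes, from the white knight on f1.
Legal moves: Ke2, Kxc2, Ke1, Kd1, Kc1.
Count: 5.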